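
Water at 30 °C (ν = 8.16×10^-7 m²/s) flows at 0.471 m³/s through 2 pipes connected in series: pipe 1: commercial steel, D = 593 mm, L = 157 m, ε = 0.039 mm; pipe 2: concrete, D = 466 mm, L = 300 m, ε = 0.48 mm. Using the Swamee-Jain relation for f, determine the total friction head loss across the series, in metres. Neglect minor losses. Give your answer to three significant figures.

H ≈ 5.51 m

Pipe 1: V = 1.705 m/s, Re = 1.24×10^6, ε/D = 6.58×10^-5, f = 0.01270, h_1 = f(L/D)V²/2g = 0.4985 m
Pipe 2: V = 2.762 m/s, Re = 1.58×10^6, ε/D = 0.00103, f = 0.02004, h_2 = f(L/D)V²/2g = 5.014 m
Series → Q common, losses add: H = Σh = 5.512 m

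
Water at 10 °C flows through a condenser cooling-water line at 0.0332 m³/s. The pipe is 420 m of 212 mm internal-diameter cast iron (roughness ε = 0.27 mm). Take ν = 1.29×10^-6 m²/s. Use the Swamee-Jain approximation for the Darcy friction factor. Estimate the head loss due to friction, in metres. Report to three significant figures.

h_f ≈ 2.01 m

V = 4Q/(πD²) = 4·0.0332/(π·0.212²) = 0.9405 m/s
Re = VD/ν = 0.9405·0.212/1.29×10^-6 = 1.55×10^5 → turbulent
ε/D = 0.27/212 = 0.00127
Swamee-Jain: f = 0.02253
h_f = f(L/D)V²/(2g) = 0.02253·(420/0.212)·0.9405²/(2·9.81) = 2.013 m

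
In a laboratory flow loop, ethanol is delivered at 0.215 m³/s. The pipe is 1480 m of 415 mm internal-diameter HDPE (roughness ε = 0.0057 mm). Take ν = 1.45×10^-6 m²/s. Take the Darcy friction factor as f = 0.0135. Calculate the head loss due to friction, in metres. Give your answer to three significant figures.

V = 4Q/(πD²) = 4·0.215/(π·0.415²) = 1.589 m/s
h_f = f(L/D)V²/(2g) = 0.01350·(1480/0.415)·1.589²/(2·9.81) = 6.199 m

h_f ≈ 6.20 m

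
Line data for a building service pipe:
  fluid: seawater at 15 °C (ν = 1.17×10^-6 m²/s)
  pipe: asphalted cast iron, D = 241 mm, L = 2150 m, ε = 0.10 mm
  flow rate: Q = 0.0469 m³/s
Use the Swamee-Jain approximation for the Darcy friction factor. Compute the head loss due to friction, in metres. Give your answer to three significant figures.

V = 4Q/(πD²) = 4·0.0469/(π·0.241²) = 1.028 m/s
Re = VD/ν = 1.028·0.241/1.17×10^-6 = 2.12×10^5 → turbulent
ε/D = 0.10/241 = 4.15×10^-4
Swamee-Jain: f = 0.01837
h_f = f(L/D)V²/(2g) = 0.01837·(2150/0.241)·1.028²/(2·9.81) = 8.829 m

h_f ≈ 8.83 m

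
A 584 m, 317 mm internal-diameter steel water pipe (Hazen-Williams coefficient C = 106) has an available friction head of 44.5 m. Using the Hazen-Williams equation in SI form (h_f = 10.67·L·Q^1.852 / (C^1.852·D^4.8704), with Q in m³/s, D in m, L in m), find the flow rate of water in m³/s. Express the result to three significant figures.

Q ≈ 0.358 m³/s

Rearranging: Q = [h_f·C^1.852·D^4.8704 / (10.67·L)]^(1/1.852)
Q = [44.5·106^1.852·0.317^4.8704 / (10.67·584)]^0.540 = 0.3584 m³/s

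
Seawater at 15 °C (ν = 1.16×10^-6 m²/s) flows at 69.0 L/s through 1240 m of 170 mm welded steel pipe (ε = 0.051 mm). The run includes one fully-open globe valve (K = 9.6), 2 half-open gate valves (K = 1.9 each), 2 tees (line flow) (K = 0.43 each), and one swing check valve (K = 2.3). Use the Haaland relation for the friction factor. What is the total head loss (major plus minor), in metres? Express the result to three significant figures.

H_L ≈ 63.7 m

V = 4Q/(πD²) = 3.040 m/s; V²/2g = 0.4710 m
Re = 4.46×10^5, ε/D = 3.00×10^-4 → f = 0.01628 (Haaland)
Major: h_f = f(L/D)·V²/2g = 0.01628·7294·0.4710 = 55.93 m
Minor: ΣK = 16.6; h_m = ΣK·V²/2g = 7.800 m
Total H_L = 55.93 + 7.800 = 63.73 m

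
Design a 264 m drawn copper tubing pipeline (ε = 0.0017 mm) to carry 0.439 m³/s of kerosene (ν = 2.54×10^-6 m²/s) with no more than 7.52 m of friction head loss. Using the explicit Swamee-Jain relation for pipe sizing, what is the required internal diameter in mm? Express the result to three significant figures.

D ≈ 377 mm

Swamee-Jain (Type III): D = 0.66·[ε^1.25·(LQ²/(gh_f))^4.75 + ν·Q^9.4·(L/(gh_f))^5.2]^0.04
LQ²/(gh_f) = 0.6897; L/(gh_f) = 3.579
Term 1 = ε^1.25·(…)^4.75 = 1.05×10^-8; Term 2 = ν·Q^9.4·(…)^5.2 = 8.38×10^-7
D = 0.66·(1.05×10^-8 + 8.38×10^-7)^0.04 = 0.3773 m = 377 mm
Check: V = 3.93 m/s, Re = 5.83×10^5, f = 0.01282, h_f = 7.05 m ≈ 7.52 m ✓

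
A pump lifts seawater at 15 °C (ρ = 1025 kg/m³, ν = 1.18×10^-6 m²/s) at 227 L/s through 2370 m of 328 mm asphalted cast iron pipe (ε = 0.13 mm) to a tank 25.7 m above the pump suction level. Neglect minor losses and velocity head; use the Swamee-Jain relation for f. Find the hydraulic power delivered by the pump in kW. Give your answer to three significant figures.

P_hyd ≈ 160 kW

V = 4Q/(πD²) = 2.687 m/s; Re = 7.47×10^5; ε/D = 3.96×10^-4; f = 0.01675
h_f = f(L/D)V²/2g = 44.51 m
Total head H = z + h_f = 25.7 + 44.51 = 70.21 m
P_hyd = ρgQH = 1025·9.81·0.227·70.21 = 160.3 kW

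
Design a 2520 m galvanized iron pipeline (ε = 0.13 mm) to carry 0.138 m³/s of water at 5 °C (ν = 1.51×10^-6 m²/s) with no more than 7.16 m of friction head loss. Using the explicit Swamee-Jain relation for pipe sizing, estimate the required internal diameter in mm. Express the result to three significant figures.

Swamee-Jain (Type III): D = 0.66·[ε^1.25·(LQ²/(gh_f))^4.75 + ν·Q^9.4·(L/(gh_f))^5.2]^0.04
LQ²/(gh_f) = 0.6832; L/(gh_f) = 35.88
Term 1 = ε^1.25·(…)^4.75 = 2.27×10^-6; Term 2 = ν·Q^9.4·(…)^5.2 = 1.51×10^-6
D = 0.66·(2.27×10^-6 + 1.51×10^-6)^0.04 = 0.4006 m = 401 mm
Check: V = 1.10 m/s, Re = 2.91×10^5, f = 0.01728, h_f = 6.65 m ≈ 7.16 m ✓

D ≈ 401 mm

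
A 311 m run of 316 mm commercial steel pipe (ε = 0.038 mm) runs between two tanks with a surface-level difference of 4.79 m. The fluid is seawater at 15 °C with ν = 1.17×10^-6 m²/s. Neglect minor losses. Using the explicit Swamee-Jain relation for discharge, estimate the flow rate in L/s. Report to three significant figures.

Q ≈ 204 L/s

Swamee-Jain (Type II): Q = -0.965·√(gD⁵h_f/L)·ln[ε/(3.7D) + √(3.17ν²L/(gD³h_f))]
√(gD⁵h_f/L) = √(9.81·0.316⁵·4.79/311) = 0.02182
ε/(3.7D) = 3.25×10^-5; √(3.17ν²L/(gD³h_f)) = 3.02×10^-5
Q = -0.965·0.02182·ln(6.267×10^-5) = 0.2038 m³/s
Check: V = 2.60 m/s, Re = 7.02×10^5, f = 0.01421, h_f = 4.81 m ≈ 4.79 m ✓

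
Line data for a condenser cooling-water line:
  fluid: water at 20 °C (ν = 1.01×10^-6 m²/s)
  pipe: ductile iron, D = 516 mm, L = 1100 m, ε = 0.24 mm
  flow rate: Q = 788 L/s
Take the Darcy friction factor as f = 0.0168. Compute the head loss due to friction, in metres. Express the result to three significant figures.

h_f ≈ 25.9 m

V = 4Q/(πD²) = 4·0.788/(π·0.516²) = 3.768 m/s
h_f = f(L/D)V²/(2g) = 0.01680·(1100/0.516)·3.768²/(2·9.81) = 25.92 m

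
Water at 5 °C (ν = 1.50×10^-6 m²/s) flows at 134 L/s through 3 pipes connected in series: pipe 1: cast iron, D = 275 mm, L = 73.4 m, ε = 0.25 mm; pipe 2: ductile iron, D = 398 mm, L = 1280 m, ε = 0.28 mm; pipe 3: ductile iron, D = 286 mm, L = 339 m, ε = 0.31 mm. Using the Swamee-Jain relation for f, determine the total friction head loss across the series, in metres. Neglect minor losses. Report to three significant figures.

Pipe 1: V = 2.256 m/s, Re = 4.14×10^5, ε/D = 9.09×10^-4, f = 0.02008, h_1 = f(L/D)V²/2g = 1.391 m
Pipe 2: V = 1.077 m/s, Re = 2.86×10^5, ε/D = 7.04×10^-4, f = 0.01946, h_2 = f(L/D)V²/2g = 3.701 m
Pipe 3: V = 2.086 m/s, Re = 3.98×10^5, ε/D = 0.00108, f = 0.02086, h_3 = f(L/D)V²/2g = 5.483 m
Series → Q common, losses add: H = Σh = 10.58 m

H ≈ 10.6 m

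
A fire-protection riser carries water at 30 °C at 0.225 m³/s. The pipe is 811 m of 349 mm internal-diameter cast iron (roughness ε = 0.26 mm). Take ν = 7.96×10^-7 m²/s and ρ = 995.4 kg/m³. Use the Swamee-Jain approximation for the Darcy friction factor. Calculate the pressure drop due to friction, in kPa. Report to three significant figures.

Δp ≈ 120 kPa

V = 4Q/(πD²) = 4·0.225/(π·0.349²) = 2.352 m/s
Re = VD/ν = 2.352·0.349/7.96×10^-7 = 1.03×10^6 → turbulent
ε/D = 0.26/349 = 7.45×10^-4
Swamee-Jain: f = 0.01876
h_f = f(L/D)V²/(2g) = 0.01876·(811/0.349)·2.352²/(2·9.81) = 12.29 m
Δp = ρg·h_f = 995.4·9.81·12.29 = 120.0 kPa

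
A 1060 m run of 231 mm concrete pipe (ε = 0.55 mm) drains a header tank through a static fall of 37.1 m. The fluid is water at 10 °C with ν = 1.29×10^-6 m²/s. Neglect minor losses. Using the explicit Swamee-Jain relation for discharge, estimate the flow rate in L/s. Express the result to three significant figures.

Q ≈ 106 L/s

Swamee-Jain (Type II): Q = -0.965·√(gD⁵h_f/L)·ln[ε/(3.7D) + √(3.17ν²L/(gD³h_f))]
√(gD⁵h_f/L) = √(9.81·0.231⁵·37.1/1060) = 0.01503
ε/(3.7D) = 6.44×10^-4; √(3.17ν²L/(gD³h_f)) = 3.53×10^-5
Q = -0.965·0.01503·ln(6.788×10^-4) = 0.1058 m³/s
Check: V = 2.52 m/s, Re = 4.52×10^5, f = 0.02502, h_f = 37.3 m ≈ 37.1 m ✓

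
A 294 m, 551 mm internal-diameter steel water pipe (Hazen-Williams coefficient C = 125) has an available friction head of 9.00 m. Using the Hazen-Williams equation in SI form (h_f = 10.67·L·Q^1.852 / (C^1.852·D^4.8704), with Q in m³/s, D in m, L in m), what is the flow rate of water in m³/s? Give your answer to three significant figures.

Q ≈ 1.11 m³/s

Rearranging: Q = [h_f·C^1.852·D^4.8704 / (10.67·L)]^(1/1.852)
Q = [9.00·125^1.852·0.551^4.8704 / (10.67·294)]^0.540 = 1.105 m³/s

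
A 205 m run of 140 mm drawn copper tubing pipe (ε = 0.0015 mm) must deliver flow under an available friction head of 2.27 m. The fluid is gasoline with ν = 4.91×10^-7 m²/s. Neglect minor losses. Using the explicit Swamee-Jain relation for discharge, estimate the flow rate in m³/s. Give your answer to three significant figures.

Swamee-Jain (Type II): Q = -0.965·√(gD⁵h_f/L)·ln[ε/(3.7D) + √(3.17ν²L/(gD³h_f))]
√(gD⁵h_f/L) = √(9.81·0.140⁵·2.27/205) = 0.002417
ε/(3.7D) = 2.90×10^-6; √(3.17ν²L/(gD³h_f)) = 5.06×10^-5
Q = -0.965·0.002417·ln(5.353×10^-5) = 0.02294 m³/s
Check: V = 1.49 m/s, Re = 4.25×10^5, f = 0.01364, h_f = 2.26 m ≈ 2.27 m ✓

Q ≈ 0.0229 m³/s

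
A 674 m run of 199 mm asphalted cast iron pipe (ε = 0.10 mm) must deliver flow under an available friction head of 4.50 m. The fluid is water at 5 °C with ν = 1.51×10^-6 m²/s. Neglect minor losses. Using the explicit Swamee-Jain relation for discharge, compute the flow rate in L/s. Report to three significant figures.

Q ≈ 36.1 L/s

Swamee-Jain (Type II): Q = -0.965·√(gD⁵h_f/L)·ln[ε/(3.7D) + √(3.17ν²L/(gD³h_f))]
√(gD⁵h_f/L) = √(9.81·0.199⁵·4.50/674) = 0.004521
ε/(3.7D) = 1.36×10^-4; √(3.17ν²L/(gD³h_f)) = 1.18×10^-4
Q = -0.965·0.004521·ln(2.542×10^-4) = 0.03611 m³/s
Check: V = 1.16 m/s, Re = 1.53×10^5, f = 0.01944, h_f = 4.53 m ≈ 4.50 m ✓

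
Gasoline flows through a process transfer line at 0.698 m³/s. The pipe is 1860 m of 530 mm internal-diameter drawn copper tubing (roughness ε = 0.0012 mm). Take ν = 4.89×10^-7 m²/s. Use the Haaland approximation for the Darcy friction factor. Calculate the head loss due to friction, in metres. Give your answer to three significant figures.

h_f ≈ 17.2 m

V = 4Q/(πD²) = 4·0.698/(π·0.530²) = 3.164 m/s
Re = VD/ν = 3.164·0.530/4.89×10^-7 = 3.43×10^6 → turbulent
ε/D = 0.0012/530 = 2.26×10^-6
Haaland: f = 0.009601
h_f = f(L/D)V²/(2g) = 0.009601·(1860/0.530)·3.164²/(2·9.81) = 17.19 m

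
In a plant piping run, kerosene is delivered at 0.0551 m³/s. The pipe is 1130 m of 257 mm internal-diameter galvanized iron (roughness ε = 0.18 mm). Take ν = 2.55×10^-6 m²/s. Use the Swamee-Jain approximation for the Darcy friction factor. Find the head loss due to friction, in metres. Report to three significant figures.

h_f ≈ 5.33 m

V = 4Q/(πD²) = 4·0.0551/(π·0.257²) = 1.062 m/s
Re = VD/ν = 1.062·0.257/2.55×10^-6 = 1.07×10^5 → turbulent
ε/D = 0.18/257 = 7.00×10^-4
Swamee-Jain: f = 0.02108
h_f = f(L/D)V²/(2g) = 0.02108·(1130/0.257)·1.062²/(2·9.81) = 5.330 m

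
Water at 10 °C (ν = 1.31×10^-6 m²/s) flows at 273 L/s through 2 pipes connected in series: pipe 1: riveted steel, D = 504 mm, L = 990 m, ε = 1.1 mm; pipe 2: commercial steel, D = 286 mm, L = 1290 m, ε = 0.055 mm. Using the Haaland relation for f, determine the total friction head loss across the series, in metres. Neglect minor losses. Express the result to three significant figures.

H ≈ 65.1 m

Pipe 1: V = 1.368 m/s, Re = 5.26×10^5, ε/D = 0.00218, f = 0.02431, h_1 = f(L/D)V²/2g = 4.557 m
Pipe 2: V = 4.250 m/s, Re = 9.28×10^5, ε/D = 1.92×10^-4, f = 0.01457, h_2 = f(L/D)V²/2g = 60.50 m
Series → Q common, losses add: H = Σh = 65.06 m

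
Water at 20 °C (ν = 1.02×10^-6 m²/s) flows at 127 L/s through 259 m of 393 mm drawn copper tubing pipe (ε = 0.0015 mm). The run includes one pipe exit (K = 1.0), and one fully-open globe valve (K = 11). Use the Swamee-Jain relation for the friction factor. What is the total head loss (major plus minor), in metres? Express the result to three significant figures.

H_L ≈ 1.17 m

V = 4Q/(πD²) = 1.047 m/s; V²/2g = 0.05587 m
Re = 4.03×10^5, ε/D = 3.82×10^-6 → f = 0.01366 (Swamee-Jain)
Major: h_f = f(L/D)·V²/2g = 0.01366·659.0·0.05587 = 0.5030 m
Minor: ΣK = 12.0; h_m = ΣK·V²/2g = 0.6704 m
Total H_L = 0.5030 + 0.6704 = 1.173 m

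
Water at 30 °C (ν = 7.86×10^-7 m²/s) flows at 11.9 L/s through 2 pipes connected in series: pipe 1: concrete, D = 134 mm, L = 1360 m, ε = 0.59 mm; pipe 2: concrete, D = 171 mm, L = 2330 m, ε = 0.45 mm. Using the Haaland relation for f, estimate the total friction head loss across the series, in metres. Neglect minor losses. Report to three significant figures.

H ≈ 16.0 m

Pipe 1: V = 0.8438 m/s, Re = 1.44×10^5, ε/D = 0.00440, f = 0.02994, h_1 = f(L/D)V²/2g = 11.03 m
Pipe 2: V = 0.5182 m/s, Re = 1.13×10^5, ε/D = 0.00263, f = 0.02641, h_2 = f(L/D)V²/2g = 4.925 m
Series → Q common, losses add: H = Σh = 15.95 m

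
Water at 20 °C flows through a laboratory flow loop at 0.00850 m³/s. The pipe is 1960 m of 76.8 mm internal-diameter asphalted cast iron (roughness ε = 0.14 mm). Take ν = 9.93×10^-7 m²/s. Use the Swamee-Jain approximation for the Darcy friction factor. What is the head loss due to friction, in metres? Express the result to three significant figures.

h_f ≈ 107 m

V = 4Q/(πD²) = 4·0.00850/(π·0.0768²) = 1.835 m/s
Re = VD/ν = 1.835·0.0768/9.93×10^-7 = 1.42×10^5 → turbulent
ε/D = 0.14/76.8 = 0.00182
Swamee-Jain: f = 0.02435
h_f = f(L/D)V²/(2g) = 0.02435·(1960/0.0768)·1.835²/(2·9.81) = 106.6 m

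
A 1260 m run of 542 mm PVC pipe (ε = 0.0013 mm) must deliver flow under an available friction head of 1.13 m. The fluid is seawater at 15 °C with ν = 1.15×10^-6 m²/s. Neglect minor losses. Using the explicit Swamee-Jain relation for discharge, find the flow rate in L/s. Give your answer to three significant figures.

Q ≈ 192 L/s

Swamee-Jain (Type II): Q = -0.965·√(gD⁵h_f/L)·ln[ε/(3.7D) + √(3.17ν²L/(gD³h_f))]
√(gD⁵h_f/L) = √(9.81·0.542⁵·1.13/1260) = 0.02029
ε/(3.7D) = 6.48×10^-7; √(3.17ν²L/(gD³h_f)) = 5.47×10^-5
Q = -0.965·0.02029·ln(5.535×10^-5) = 0.1919 m³/s
Check: V = 0.832 m/s, Re = 3.92×10^5, f = 0.01371, h_f = 1.12 m ≈ 1.13 m ✓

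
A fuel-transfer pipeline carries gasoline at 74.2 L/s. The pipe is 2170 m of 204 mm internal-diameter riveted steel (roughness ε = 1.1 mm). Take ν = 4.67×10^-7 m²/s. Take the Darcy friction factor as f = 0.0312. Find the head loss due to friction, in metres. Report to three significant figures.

h_f ≈ 87.2 m

V = 4Q/(πD²) = 4·0.0742/(π·0.204²) = 2.270 m/s
h_f = f(L/D)V²/(2g) = 0.03120·(2170/0.204)·2.270²/(2·9.81) = 87.18 m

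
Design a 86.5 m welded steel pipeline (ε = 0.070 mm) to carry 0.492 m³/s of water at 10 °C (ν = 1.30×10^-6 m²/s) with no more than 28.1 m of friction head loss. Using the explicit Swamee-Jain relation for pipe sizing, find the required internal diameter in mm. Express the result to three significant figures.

Swamee-Jain (Type III): D = 0.66·[ε^1.25·(LQ²/(gh_f))^4.75 + ν·Q^9.4·(L/(gh_f))^5.2]^0.04
LQ²/(gh_f) = 0.07596; L/(gh_f) = 0.3138
Term 1 = ε^1.25·(…)^4.75 = 3.08×10^-11; Term 2 = ν·Q^9.4·(…)^5.2 = 3.99×10^-12
D = 0.66·(3.08×10^-11 + 3.99×10^-12)^0.04 = 0.2519 m = 252 mm
Check: V = 9.87 m/s, Re = 1.91×10^6, f = 0.01519, h_f = 25.9 m ≈ 28.1 m ✓

D ≈ 252 mm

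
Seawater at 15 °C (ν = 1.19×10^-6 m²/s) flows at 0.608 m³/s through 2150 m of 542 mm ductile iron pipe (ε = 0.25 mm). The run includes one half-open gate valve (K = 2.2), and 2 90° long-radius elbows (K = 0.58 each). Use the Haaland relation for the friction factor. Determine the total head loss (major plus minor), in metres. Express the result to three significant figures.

H_L ≈ 24.8 m

V = 4Q/(πD²) = 2.635 m/s; V²/2g = 0.3539 m
Re = 1.20×10^6, ε/D = 4.61×10^-4 → f = 0.01683 (Haaland)
Major: h_f = f(L/D)·V²/2g = 0.01683·3967·0.3539 = 23.62 m
Minor: ΣK = 3.36; h_m = ΣK·V²/2g = 1.189 m
Total H_L = 23.62 + 1.189 = 24.81 m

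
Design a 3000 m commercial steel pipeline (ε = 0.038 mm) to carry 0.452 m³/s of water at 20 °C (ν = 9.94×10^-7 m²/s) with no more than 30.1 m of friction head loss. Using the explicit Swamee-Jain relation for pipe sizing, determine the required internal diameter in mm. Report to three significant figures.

Swamee-Jain (Type III): D = 0.66·[ε^1.25·(LQ²/(gh_f))^4.75 + ν·Q^9.4·(L/(gh_f))^5.2]^0.04
LQ²/(gh_f) = 2.076; L/(gh_f) = 10.16
Term 1 = ε^1.25·(…)^4.75 = 9.58×10^-5; Term 2 = ν·Q^9.4·(…)^5.2 = 9.81×10^-5
D = 0.66·(9.58×10^-5 + 9.81×10^-5)^0.04 = 0.4689 m = 469 mm
Check: V = 2.62 m/s, Re = 1.23×10^6, f = 0.01298, h_f = 29.0 m ≈ 30.1 m ✓

D ≈ 469 mm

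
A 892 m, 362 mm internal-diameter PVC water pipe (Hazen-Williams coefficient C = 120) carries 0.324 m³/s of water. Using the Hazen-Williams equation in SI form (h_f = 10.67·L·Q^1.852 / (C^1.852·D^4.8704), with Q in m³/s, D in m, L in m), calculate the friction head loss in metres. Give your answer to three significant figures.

h_f = 10.67·892·0.324^1.852 / (120^1.852·0.362^4.8704) = 23.48 m

h_f ≈ 23.5 m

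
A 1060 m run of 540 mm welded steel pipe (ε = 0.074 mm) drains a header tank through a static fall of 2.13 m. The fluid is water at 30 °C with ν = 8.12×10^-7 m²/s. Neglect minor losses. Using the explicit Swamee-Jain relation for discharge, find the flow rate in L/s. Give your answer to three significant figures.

Swamee-Jain (Type II): Q = -0.965·√(gD⁵h_f/L)·ln[ε/(3.7D) + √(3.17ν²L/(gD³h_f))]
√(gD⁵h_f/L) = √(9.81·0.540⁵·2.13/1060) = 0.03009
ε/(3.7D) = 3.70×10^-5; √(3.17ν²L/(gD³h_f)) = 2.59×10^-5
Q = -0.965·0.03009·ln(6.299×10^-5) = 0.2808 m³/s
Check: V = 1.23 m/s, Re = 8.15×10^5, f = 0.01424, h_f = 2.14 m ≈ 2.13 m ✓

Q ≈ 281 L/s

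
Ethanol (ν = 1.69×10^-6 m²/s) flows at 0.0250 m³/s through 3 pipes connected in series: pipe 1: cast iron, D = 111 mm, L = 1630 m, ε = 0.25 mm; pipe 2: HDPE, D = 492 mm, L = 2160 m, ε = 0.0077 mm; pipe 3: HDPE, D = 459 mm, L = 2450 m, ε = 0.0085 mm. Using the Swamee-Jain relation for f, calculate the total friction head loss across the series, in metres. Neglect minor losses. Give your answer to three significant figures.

Pipe 1: V = 2.583 m/s, Re = 1.70×10^5, ε/D = 0.00225, f = 0.02533, h_1 = f(L/D)V²/2g = 126.5 m
Pipe 2: V = 0.1315 m/s, Re = 3.83×10^4, ε/D = 1.57×10^-5, f = 0.02212, h_2 = f(L/D)V²/2g = 0.08560 m
Pipe 3: V = 0.1511 m/s, Re = 4.10×10^4, ε/D = 1.85×10^-5, f = 0.02179, h_3 = f(L/D)V²/2g = 0.1353 m
Series → Q common, losses add: H = Σh = 126.7 m

H ≈ 127 m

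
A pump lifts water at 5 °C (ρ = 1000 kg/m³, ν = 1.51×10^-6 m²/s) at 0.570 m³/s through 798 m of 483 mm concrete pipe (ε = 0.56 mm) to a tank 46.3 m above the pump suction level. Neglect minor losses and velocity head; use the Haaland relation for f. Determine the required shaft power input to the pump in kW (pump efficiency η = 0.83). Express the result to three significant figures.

V = 4Q/(πD²) = 3.111 m/s; Re = 9.95×10^5; ε/D = 0.00116; f = 0.02064
h_f = f(L/D)V²/2g = 16.82 m
Total head H = z + h_f = 46.3 + 16.82 = 63.12 m
P_hyd = ρgQH = 1000·9.81·0.570·63.12 = 353.0 kW
P_shaft = P_hyd/η = 353.0/0.83 = 425.3 kW

P_shaft ≈ 425 kW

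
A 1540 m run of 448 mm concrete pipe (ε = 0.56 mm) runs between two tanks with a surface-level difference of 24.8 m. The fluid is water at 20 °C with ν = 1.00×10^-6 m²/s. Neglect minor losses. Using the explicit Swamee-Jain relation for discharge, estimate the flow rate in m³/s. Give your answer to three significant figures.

Swamee-Jain (Type II): Q = -0.965·√(gD⁵h_f/L)·ln[ε/(3.7D) + √(3.17ν²L/(gD³h_f))]
√(gD⁵h_f/L) = √(9.81·0.448⁵·24.8/1540) = 0.05339
ε/(3.7D) = 3.38×10^-4; √(3.17ν²L/(gD³h_f)) = 1.49×10^-5
Q = -0.965·0.05339·ln(3.528×10^-4) = 0.4096 m³/s
Check: V = 2.60 m/s, Re = 1.16×10^6, f = 0.02105, h_f = 24.9 m ≈ 24.8 m ✓

Q ≈ 0.410 m³/s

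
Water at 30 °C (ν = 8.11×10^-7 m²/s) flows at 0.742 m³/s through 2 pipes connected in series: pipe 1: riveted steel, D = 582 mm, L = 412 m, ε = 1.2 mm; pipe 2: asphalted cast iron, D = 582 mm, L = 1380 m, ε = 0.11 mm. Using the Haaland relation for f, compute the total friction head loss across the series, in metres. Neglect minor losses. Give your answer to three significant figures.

H ≈ 19.9 m

Pipe 1: V = 2.789 m/s, Re = 2.00×10^6, ε/D = 0.00206, f = 0.02374, h_1 = f(L/D)V²/2g = 6.663 m
Pipe 2: V = 2.789 m/s, Re = 2.00×10^6, ε/D = 1.89×10^-4, f = 0.01406, h_2 = f(L/D)V²/2g = 13.22 m
Series → Q common, losses add: H = Σh = 19.89 m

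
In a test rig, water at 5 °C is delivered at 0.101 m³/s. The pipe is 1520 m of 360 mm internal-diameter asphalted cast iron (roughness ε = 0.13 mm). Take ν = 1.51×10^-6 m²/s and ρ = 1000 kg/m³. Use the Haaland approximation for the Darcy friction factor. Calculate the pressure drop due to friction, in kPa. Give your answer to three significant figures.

Δp ≈ 36.5 kPa

V = 4Q/(πD²) = 4·0.101/(π·0.360²) = 0.9923 m/s
Re = VD/ν = 0.9923·0.360/1.51×10^-6 = 2.37×10^5 → turbulent
ε/D = 0.13/360 = 3.61×10^-4
Haaland: f = 0.01758
h_f = f(L/D)V²/(2g) = 0.01758·(1520/0.360)·0.9923²/(2·9.81) = 3.724 m
Δp = ρg·h_f = 1000·9.81·3.724 = 36.54 kPa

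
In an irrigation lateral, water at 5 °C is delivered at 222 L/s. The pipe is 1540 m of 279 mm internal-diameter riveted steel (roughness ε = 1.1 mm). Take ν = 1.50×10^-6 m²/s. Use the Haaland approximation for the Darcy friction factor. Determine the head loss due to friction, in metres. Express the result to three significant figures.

h_f ≈ 106 m

V = 4Q/(πD²) = 4·0.222/(π·0.279²) = 3.631 m/s
Re = VD/ν = 3.631·0.279/1.50×10^-6 = 6.75×10^5 → turbulent
ε/D = 1.1/279 = 0.00394
Haaland: f = 0.02850
h_f = f(L/D)V²/(2g) = 0.02850·(1540/0.279)·3.631²/(2·9.81) = 105.7 m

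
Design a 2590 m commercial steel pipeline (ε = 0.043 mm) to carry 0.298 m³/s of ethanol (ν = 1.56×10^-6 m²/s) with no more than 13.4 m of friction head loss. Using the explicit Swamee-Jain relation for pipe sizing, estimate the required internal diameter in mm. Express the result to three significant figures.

Swamee-Jain (Type III): D = 0.66·[ε^1.25·(LQ²/(gh_f))^4.75 + ν·Q^9.4·(L/(gh_f))^5.2]^0.04
LQ²/(gh_f) = 1.750; L/(gh_f) = 19.70
Term 1 = ε^1.25·(…)^4.75 = 4.96×10^-5; Term 2 = ν·Q^9.4·(…)^5.2 = 9.60×10^-5
D = 0.66·(4.96×10^-5 + 9.60×10^-5)^0.04 = 0.4635 m = 464 mm
Check: V = 1.77 m/s, Re = 5.25×10^5, f = 0.01430, h_f = 12.7 m ≈ 13.4 m ✓

D ≈ 464 mm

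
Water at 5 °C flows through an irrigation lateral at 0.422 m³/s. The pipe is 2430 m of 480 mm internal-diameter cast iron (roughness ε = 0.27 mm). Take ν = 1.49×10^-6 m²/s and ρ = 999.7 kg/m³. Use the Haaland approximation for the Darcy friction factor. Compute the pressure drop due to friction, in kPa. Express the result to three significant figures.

V = 4Q/(πD²) = 4·0.422/(π·0.480²) = 2.332 m/s
Re = VD/ν = 2.332·0.480/1.49×10^-6 = 7.51×10^5 → turbulent
ε/D = 0.27/480 = 5.63×10^-4
Haaland: f = 0.01772
h_f = f(L/D)V²/(2g) = 0.01772·(2430/0.480)·2.332²/(2·9.81) = 24.86 m
Δp = ρg·h_f = 999.7·9.81·24.86 = 243.8 kPa

Δp ≈ 244 kPa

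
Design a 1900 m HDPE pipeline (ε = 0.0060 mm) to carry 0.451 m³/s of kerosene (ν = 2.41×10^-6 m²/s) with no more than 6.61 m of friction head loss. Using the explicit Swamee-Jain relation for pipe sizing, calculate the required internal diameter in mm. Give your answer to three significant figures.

Swamee-Jain (Type III): D = 0.66·[ε^1.25·(LQ²/(gh_f))^4.75 + ν·Q^9.4·(L/(gh_f))^5.2]^0.04
LQ²/(gh_f) = 5.960; L/(gh_f) = 29.30
Term 1 = ε^1.25·(…)^4.75 = 0.00143; Term 2 = ν·Q^9.4·(…)^5.2 = 0.0574
D = 0.66·(0.00143 + 0.0574)^0.04 = 0.5893 m = 589 mm
Check: V = 1.65 m/s, Re = 4.04×10^5, f = 0.01375, h_f = 6.18 m ≈ 6.61 m ✓

D ≈ 589 mm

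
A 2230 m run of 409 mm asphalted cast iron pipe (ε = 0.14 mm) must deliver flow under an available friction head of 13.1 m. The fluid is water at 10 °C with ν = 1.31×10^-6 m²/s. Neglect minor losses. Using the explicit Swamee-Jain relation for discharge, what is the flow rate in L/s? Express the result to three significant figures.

Swamee-Jain (Type II): Q = -0.965·√(gD⁵h_f/L)·ln[ε/(3.7D) + √(3.17ν²L/(gD³h_f))]
√(gD⁵h_f/L) = √(9.81·0.409⁵·13.1/2230) = 0.02568
ε/(3.7D) = 9.25×10^-5; √(3.17ν²L/(gD³h_f)) = 3.71×10^-5
Q = -0.965·0.02568·ln(1.297×10^-4) = 0.2218 m³/s
Check: V = 1.69 m/s, Re = 5.27×10^5, f = 0.01664, h_f = 13.2 m ≈ 13.1 m ✓

Q ≈ 222 L/s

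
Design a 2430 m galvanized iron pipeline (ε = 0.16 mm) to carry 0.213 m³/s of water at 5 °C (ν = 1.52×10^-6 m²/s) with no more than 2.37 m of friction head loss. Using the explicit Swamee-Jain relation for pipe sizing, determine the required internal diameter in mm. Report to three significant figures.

Swamee-Jain (Type III): D = 0.66·[ε^1.25·(LQ²/(gh_f))^4.75 + ν·Q^9.4·(L/(gh_f))^5.2]^0.04
LQ²/(gh_f) = 4.742; L/(gh_f) = 104.5
Term 1 = ε^1.25·(…)^4.75 = 0.0292; Term 2 = ν·Q^9.4·(…)^5.2 = 0.0234
D = 0.66·(0.0292 + 0.0234)^0.04 = 0.5867 m = 587 mm
Check: V = 0.788 m/s, Re = 3.04×10^5, f = 0.01684, h_f = 2.21 m ≈ 2.37 m ✓

D ≈ 587 mm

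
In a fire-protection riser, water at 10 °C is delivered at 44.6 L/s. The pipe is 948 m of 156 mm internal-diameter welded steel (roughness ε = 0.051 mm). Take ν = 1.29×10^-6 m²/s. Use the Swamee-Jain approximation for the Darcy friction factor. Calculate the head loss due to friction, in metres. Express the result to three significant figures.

h_f ≈ 29.2 m

V = 4Q/(πD²) = 4·0.0446/(π·0.156²) = 2.333 m/s
Re = VD/ν = 2.333·0.156/1.29×10^-6 = 2.82×10^5 → turbulent
ε/D = 0.051/156 = 3.27×10^-4
Swamee-Jain: f = 0.01734
h_f = f(L/D)V²/(2g) = 0.01734·(948/0.156)·2.333²/(2·9.81) = 29.25 m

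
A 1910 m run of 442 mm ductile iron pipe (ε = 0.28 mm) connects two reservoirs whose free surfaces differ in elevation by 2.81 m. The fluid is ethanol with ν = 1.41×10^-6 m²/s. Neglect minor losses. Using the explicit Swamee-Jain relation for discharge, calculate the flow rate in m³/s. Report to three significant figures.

Swamee-Jain (Type II): Q = -0.965·√(gD⁵h_f/L)·ln[ε/(3.7D) + √(3.17ν²L/(gD³h_f))]
√(gD⁵h_f/L) = √(9.81·0.442⁵·2.81/1910) = 0.01560
ε/(3.7D) = 1.71×10^-4; √(3.17ν²L/(gD³h_f)) = 7.11×10^-5
Q = -0.965·0.01560·ln(2.423×10^-4) = 0.1254 m³/s
Check: V = 0.817 m/s, Re = 2.56×10^5, f = 0.01925, h_f = 2.83 m ≈ 2.81 m ✓

Q ≈ 0.125 m³/s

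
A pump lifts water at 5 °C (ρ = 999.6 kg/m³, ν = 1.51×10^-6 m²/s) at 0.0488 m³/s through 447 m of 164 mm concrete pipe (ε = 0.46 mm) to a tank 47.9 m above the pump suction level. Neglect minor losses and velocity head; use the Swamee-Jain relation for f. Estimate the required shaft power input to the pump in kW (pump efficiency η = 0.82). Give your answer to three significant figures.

P_shaft ≈ 39.4 kW

V = 4Q/(πD²) = 2.310 m/s; Re = 2.51×10^5; ε/D = 0.00280; f = 0.02640
h_f = f(L/D)V²/2g = 19.58 m
Total head H = z + h_f = 47.9 + 19.58 = 67.48 m
P_hyd = ρgQH = 999.6·9.81·0.0488·67.48 = 32.29 kW
P_shaft = P_hyd/η = 32.29/0.82 = 39.38 kW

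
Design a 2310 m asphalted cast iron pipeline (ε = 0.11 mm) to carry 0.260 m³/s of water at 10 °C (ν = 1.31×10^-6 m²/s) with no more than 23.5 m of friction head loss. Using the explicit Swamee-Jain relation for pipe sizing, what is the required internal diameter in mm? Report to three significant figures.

Swamee-Jain (Type III): D = 0.66·[ε^1.25·(LQ²/(gh_f))^4.75 + ν·Q^9.4·(L/(gh_f))^5.2]^0.04
LQ²/(gh_f) = 0.6774; L/(gh_f) = 10.02
Term 1 = ε^1.25·(…)^4.75 = 1.77×10^-6; Term 2 = ν·Q^9.4·(…)^5.2 = 6.65×10^-7
D = 0.66·(1.77×10^-6 + 6.65×10^-7)^0.04 = 0.3936 m = 394 mm
Check: V = 2.14 m/s, Re = 6.42×10^5, f = 0.01594, h_f = 21.8 m ≈ 23.5 m ✓

D ≈ 394 mm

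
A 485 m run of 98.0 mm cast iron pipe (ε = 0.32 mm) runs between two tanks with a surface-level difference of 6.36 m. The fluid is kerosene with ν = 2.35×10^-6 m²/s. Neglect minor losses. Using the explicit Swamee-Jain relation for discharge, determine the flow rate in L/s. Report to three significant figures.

Q ≈ 6.95 L/s

Swamee-Jain (Type II): Q = -0.965·√(gD⁵h_f/L)·ln[ε/(3.7D) + √(3.17ν²L/(gD³h_f))]
√(gD⁵h_f/L) = √(9.81·0.0980⁵·6.36/485) = 0.001078
ε/(3.7D) = 8.83×10^-4; √(3.17ν²L/(gD³h_f)) = 3.80×10^-4
Q = -0.965·0.001078·ln(0.001263) = 0.006945 m³/s
Check: V = 0.921 m/s, Re = 3.84×10^4, f = 0.03010, h_f = 6.44 m ≈ 6.36 m ✓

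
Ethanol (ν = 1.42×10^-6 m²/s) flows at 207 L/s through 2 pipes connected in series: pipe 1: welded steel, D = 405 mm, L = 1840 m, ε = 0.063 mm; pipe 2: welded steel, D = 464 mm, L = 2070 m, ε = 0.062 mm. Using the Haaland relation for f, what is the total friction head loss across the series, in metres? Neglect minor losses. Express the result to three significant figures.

Pipe 1: V = 1.607 m/s, Re = 4.58×10^5, ε/D = 1.56×10^-4, f = 0.01498, h_1 = f(L/D)V²/2g = 8.958 m
Pipe 2: V = 1.224 m/s, Re = 4.00×10^5, ε/D = 1.34×10^-4, f = 0.01499, h_2 = f(L/D)V²/2g = 5.107 m
Series → Q common, losses add: H = Σh = 14.07 m

H ≈ 14.1 m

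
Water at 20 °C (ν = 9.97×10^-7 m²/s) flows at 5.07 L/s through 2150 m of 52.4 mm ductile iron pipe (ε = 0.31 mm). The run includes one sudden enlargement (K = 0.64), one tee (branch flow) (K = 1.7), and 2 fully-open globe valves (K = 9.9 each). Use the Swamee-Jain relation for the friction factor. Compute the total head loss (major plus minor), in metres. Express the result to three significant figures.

H_L ≈ 386 m

V = 4Q/(πD²) = 2.351 m/s; V²/2g = 0.2817 m
Re = 1.24×10^5, ε/D = 0.00592 → f = 0.03288 (Swamee-Jain)
Major: h_f = f(L/D)·V²/2g = 0.03288·41031·0.2817 = 380.1 m
Minor: ΣK = 22.1; h_m = ΣK·V²/2g = 6.237 m
Total H_L = 380.1 + 6.237 = 386.4 m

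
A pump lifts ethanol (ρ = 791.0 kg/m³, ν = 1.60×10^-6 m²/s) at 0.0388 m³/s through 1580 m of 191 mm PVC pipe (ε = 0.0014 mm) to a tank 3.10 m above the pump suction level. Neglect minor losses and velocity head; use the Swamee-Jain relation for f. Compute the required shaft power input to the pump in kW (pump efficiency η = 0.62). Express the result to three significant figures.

V = 4Q/(πD²) = 1.354 m/s; Re = 1.62×10^5; ε/D = 7.33×10^-6; f = 0.01626
h_f = f(L/D)V²/2g = 12.57 m
Total head H = z + h_f = 3.10 + 12.57 = 15.67 m
P_hyd = ρgQH = 791.0·9.81·0.0388·15.67 = 4.718 kW
P_shaft = P_hyd/η = 4.718/0.62 = 7.609 kW

P_shaft ≈ 7.61 kW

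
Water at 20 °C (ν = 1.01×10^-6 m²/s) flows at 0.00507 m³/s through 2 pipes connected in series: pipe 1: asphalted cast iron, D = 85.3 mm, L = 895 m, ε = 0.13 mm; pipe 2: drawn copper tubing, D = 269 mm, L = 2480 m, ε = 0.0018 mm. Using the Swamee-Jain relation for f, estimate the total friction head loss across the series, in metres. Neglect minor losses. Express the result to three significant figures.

Pipe 1: V = 0.8872 m/s, Re = 7.49×10^4, ε/D = 0.00152, f = 0.02458, h_1 = f(L/D)V²/2g = 10.35 m
Pipe 2: V = 0.08921 m/s, Re = 2.38×10^4, ε/D = 6.69×10^-6, f = 0.02475, h_2 = f(L/D)V²/2g = 0.09256 m
Series → Q common, losses add: H = Σh = 10.44 m

H ≈ 10.4 m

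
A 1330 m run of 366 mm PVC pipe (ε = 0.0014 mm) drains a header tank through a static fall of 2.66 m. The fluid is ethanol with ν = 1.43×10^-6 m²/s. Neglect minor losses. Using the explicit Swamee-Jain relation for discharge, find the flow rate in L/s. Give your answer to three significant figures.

Swamee-Jain (Type II): Q = -0.965·√(gD⁵h_f/L)·ln[ε/(3.7D) + √(3.17ν²L/(gD³h_f))]
√(gD⁵h_f/L) = √(9.81·0.366⁵·2.66/1330) = 0.01135
ε/(3.7D) = 1.03×10^-6; √(3.17ν²L/(gD³h_f)) = 8.21×10^-5
Q = -0.965·0.01135·ln(8.312×10^-5) = 0.1029 m³/s
Check: V = 0.978 m/s, Re = 2.50×10^5, f = 0.01491, h_f = 2.64 m ≈ 2.66 m ✓

Q ≈ 103 L/s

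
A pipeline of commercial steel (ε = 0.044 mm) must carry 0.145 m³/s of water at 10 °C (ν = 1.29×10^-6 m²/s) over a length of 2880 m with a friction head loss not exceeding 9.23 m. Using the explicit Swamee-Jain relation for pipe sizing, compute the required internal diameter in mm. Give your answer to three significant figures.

Swamee-Jain (Type III): D = 0.66·[ε^1.25·(LQ²/(gh_f))^4.75 + ν·Q^9.4·(L/(gh_f))^5.2]^0.04
LQ²/(gh_f) = 0.6687; L/(gh_f) = 31.81
Term 1 = ε^1.25·(…)^4.75 = 5.30×10^-7; Term 2 = ν·Q^9.4·(…)^5.2 = 1.10×10^-6
D = 0.66·(5.30×10^-7 + 1.10×10^-6)^0.04 = 0.3873 m = 387 mm
Check: V = 1.23 m/s, Re = 3.70×10^5, f = 0.01515, h_f = 8.70 m ≈ 9.23 m ✓

D ≈ 387 mm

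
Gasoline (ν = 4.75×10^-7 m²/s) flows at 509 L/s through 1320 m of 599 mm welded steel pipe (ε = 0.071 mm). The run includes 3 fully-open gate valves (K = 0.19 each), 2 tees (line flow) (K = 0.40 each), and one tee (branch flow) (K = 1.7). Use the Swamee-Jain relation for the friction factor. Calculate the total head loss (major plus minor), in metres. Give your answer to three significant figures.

V = 4Q/(πD²) = 1.806 m/s; V²/2g = 0.1663 m
Re = 2.28×10^6, ε/D = 1.19×10^-4 → f = 0.01311 (Swamee-Jain)
Major: h_f = f(L/D)·V²/2g = 0.01311·2204·0.1663 = 4.803 m
Minor: ΣK = 3.07; h_m = ΣK·V²/2g = 0.5105 m
Total H_L = 4.803 + 0.5105 = 5.314 m

H_L ≈ 5.31 m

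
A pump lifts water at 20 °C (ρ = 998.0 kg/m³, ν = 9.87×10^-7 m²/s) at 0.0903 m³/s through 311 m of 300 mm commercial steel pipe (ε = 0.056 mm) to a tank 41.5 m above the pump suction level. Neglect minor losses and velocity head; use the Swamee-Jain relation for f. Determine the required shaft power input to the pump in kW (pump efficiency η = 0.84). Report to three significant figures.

V = 4Q/(πD²) = 1.277 m/s; Re = 3.88×10^5; ε/D = 1.87×10^-4; f = 0.01576
h_f = f(L/D)V²/2g = 1.359 m
Total head H = z + h_f = 41.5 + 1.359 = 42.86 m
P_hyd = ρgQH = 998.0·9.81·0.0903·42.86 = 37.89 kW
P_shaft = P_hyd/η = 37.89/0.84 = 45.11 kW

P_shaft ≈ 45.1 kW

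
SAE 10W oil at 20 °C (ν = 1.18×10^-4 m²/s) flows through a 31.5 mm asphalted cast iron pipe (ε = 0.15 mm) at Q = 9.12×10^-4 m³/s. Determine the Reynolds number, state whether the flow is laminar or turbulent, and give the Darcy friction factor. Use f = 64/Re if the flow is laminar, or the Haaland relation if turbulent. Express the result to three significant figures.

V = 4Q/(πD²) = 1.170 m/s
Re = VD/ν = 1.170·0.0315/1.18×10^-4 = 312
Re < 2300 → laminar → f = 64/Re = 0.2049

Re ≈ 312; laminar; f = 64/Re ≈ 0.205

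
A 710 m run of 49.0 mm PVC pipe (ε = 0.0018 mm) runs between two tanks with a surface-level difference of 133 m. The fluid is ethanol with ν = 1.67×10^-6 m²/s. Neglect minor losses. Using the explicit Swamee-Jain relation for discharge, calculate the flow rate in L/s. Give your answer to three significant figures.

Swamee-Jain (Type II): Q = -0.965·√(gD⁵h_f/L)·ln[ε/(3.7D) + √(3.17ν²L/(gD³h_f))]
√(gD⁵h_f/L) = √(9.81·0.0490⁵·133/710) = 7.205×10^-4
ε/(3.7D) = 9.93×10^-6; √(3.17ν²L/(gD³h_f)) = 2.02×10^-4
Q = -0.965·7.205×10^-4·ln(2.121×10^-4) = 0.005881 m³/s
Check: V = 3.12 m/s, Re = 9.15×10^4, f = 0.01841, h_f = 132 m ≈ 133 m ✓

Q ≈ 5.88 L/s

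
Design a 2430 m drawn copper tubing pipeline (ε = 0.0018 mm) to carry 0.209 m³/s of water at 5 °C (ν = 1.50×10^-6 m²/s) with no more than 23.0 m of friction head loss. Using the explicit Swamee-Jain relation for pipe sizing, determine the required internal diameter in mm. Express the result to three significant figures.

Swamee-Jain (Type III): D = 0.66·[ε^1.25·(LQ²/(gh_f))^4.75 + ν·Q^9.4·(L/(gh_f))^5.2]^0.04
LQ²/(gh_f) = 0.4704; L/(gh_f) = 10.77
Term 1 = ε^1.25·(…)^4.75 = 1.83×10^-9; Term 2 = ν·Q^9.4·(…)^5.2 = 1.42×10^-7
D = 0.66·(1.83×10^-9 + 1.42×10^-7)^0.04 = 0.3515 m = 351 mm
Check: V = 2.15 m/s, Re = 5.05×10^5, f = 0.01315, h_f = 21.5 m ≈ 23.0 m ✓

D ≈ 351 mm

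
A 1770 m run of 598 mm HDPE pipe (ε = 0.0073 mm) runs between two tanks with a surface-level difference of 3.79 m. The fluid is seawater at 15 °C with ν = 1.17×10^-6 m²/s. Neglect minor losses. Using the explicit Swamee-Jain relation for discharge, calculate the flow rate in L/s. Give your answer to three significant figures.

Swamee-Jain (Type II): Q = -0.965·√(gD⁵h_f/L)·ln[ε/(3.7D) + √(3.17ν²L/(gD³h_f))]
√(gD⁵h_f/L) = √(9.81·0.598⁵·3.79/1770) = 0.04008
ε/(3.7D) = 3.30×10^-6; √(3.17ν²L/(gD³h_f)) = 3.11×10^-5
Q = -0.965·0.04008·ln(3.438×10^-5) = 0.3975 m³/s
Check: V = 1.42 m/s, Re = 7.23×10^5, f = 0.01251, h_f = 3.78 m ≈ 3.79 m ✓

Q ≈ 398 L/s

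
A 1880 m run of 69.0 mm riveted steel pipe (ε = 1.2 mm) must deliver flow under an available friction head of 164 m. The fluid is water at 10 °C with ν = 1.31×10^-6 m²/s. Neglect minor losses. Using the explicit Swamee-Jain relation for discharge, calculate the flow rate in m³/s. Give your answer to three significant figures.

Q ≈ 0.00595 m³/s

Swamee-Jain (Type II): Q = -0.965·√(gD⁵h_f/L)·ln[ε/(3.7D) + √(3.17ν²L/(gD³h_f))]
√(gD⁵h_f/L) = √(9.81·0.0690⁵·164/1880) = 0.001157
ε/(3.7D) = 0.00470; √(3.17ν²L/(gD³h_f)) = 1.39×10^-4
Q = -0.965·0.001157·ln(0.004839) = 0.005952 m³/s
Check: V = 1.59 m/s, Re = 8.38×10^4, f = 0.04691, h_f = 165 m ≈ 164 m ✓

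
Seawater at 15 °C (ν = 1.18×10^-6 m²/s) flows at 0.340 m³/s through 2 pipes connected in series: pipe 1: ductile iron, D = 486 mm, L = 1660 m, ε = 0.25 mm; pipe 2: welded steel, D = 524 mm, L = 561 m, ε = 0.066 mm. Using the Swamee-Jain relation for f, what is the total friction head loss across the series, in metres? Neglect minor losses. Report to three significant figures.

H ≈ 12.2 m

Pipe 1: V = 1.833 m/s, Re = 7.55×10^5, ε/D = 5.14×10^-4, f = 0.01756, h_1 = f(L/D)V²/2g = 10.27 m
Pipe 2: V = 1.577 m/s, Re = 7.00×10^5, ε/D = 1.26×10^-4, f = 0.01428, h_2 = f(L/D)V²/2g = 1.938 m
Series → Q common, losses add: H = Σh = 12.20 m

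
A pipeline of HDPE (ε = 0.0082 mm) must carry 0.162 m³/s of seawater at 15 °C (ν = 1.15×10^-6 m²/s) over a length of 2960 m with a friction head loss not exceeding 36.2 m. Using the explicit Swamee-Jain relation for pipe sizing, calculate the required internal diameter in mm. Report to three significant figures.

D ≈ 301 mm

Swamee-Jain (Type III): D = 0.66·[ε^1.25·(LQ²/(gh_f))^4.75 + ν·Q^9.4·(L/(gh_f))^5.2]^0.04
LQ²/(gh_f) = 0.2187; L/(gh_f) = 8.335
Term 1 = ε^1.25·(…)^4.75 = 3.21×10^-10; Term 2 = ν·Q^9.4·(…)^5.2 = 2.62×10^-9
D = 0.66·(3.21×10^-10 + 2.62×10^-9)^0.04 = 0.3008 m = 301 mm
Check: V = 2.28 m/s, Re = 5.96×10^5, f = 0.01316, h_f = 34.3 m ≈ 36.2 m ✓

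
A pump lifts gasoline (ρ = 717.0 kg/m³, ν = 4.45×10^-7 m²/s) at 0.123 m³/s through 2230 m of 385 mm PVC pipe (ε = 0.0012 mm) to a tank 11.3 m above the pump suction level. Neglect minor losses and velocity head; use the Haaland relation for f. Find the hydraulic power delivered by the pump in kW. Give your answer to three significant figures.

P_hyd ≈ 13.1 kW

V = 4Q/(πD²) = 1.057 m/s; Re = 9.14×10^5; ε/D = 3.12×10^-6; f = 0.01181
h_f = f(L/D)V²/2g = 3.893 m
Total head H = z + h_f = 11.3 + 3.893 = 15.19 m
P_hyd = ρgQH = 717.0·9.81·0.123·15.19 = 13.14 kW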